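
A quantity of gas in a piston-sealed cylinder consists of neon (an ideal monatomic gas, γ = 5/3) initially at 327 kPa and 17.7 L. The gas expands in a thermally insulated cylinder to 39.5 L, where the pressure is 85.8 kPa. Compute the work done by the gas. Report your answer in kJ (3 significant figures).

Adiabatic: W = (P₁V₁ − P₂V₂)/(γ − 1) with γ = 5/3.
P₁V₁ = 5788 J, P₂V₂ = 3389 J.
W = (5788 − 3389) / 0.6667 = 3598 J.

W ≈ 3.60 kJ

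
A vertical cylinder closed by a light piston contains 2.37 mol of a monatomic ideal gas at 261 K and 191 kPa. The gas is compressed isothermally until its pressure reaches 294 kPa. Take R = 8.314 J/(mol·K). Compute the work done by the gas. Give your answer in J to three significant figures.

Isothermal process: W = nRT ln(V₂/V₁) = nRT ln(P₁/P₂).
W = (2.37)(8.314)(261) × ln(191/294)
  = 5143 × ln(0.6497) = 5143 × -0.4313
W_by_gas = -2218 J.

W ≈ -2220 J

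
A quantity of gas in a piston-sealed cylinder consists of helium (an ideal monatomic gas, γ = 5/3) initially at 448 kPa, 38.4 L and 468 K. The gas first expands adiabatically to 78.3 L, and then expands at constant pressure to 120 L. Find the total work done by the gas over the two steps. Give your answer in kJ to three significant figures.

W_total ≈ 15.5 kJ

Step 1 (adiabatic): W = (P₁V₁ − P₂V₂)/(γ−1) = (17203 − 10698)/0.667 = 9757 J.
After step 1: P = 136.6 kPa, V = 78.3 L, T = 291 K.
Step 2 (isobaric): W = PΔV = (136.6 kPa)(120 − 78.3 L) = 5698 J.
W_total = 9757 + 5698 = 15455 J.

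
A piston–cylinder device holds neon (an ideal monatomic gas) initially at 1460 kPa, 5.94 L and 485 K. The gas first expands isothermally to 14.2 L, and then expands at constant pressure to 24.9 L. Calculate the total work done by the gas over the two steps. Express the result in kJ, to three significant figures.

Step 1 (isothermal): W = P₁V₁ ln(V₂/V₁) = (8672) ln(14.2/5.94) = 7558 J.
After step 1: P = 610.7 kPa, V = 14.2 L, T = 485 K.
Step 2 (isobaric): W = PΔV = (610.7 kPa)(24.9 − 14.2 L) = 6535 J.
W_total = 7558 + 6535 = 14093 J.

W_total ≈ 14.1 kJ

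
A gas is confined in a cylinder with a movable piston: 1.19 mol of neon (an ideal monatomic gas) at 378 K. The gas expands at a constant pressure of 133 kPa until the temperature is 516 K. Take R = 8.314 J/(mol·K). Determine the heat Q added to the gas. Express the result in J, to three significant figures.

Isobaric: W = nRΔT = (1.19)(8.314)(138) = 1365 J.
ΔU = nCᵥΔT with Cᵥ = 3R/2: ΔU = (1.19)(12.47)(138) = 2048 J.
Q = ΔU + W = 2048 + 1365 = 3413 J.

Q ≈ 3410 J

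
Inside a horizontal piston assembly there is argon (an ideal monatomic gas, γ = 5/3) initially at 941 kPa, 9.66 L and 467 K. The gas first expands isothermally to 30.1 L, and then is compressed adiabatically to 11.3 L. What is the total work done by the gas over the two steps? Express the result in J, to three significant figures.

W_total ≈ -2230 J

Step 1 (isothermal): W = P₁V₁ ln(V₂/V₁) = (9090) ln(30.1/9.66) = 10331 J.
After step 1: P = 302 kPa, V = 30.1 L, T = 467 K.
Step 2 (adiabatic): W = (P₁V₁ − P₂V₂)/(γ−1) = (9090 − 17467)/0.667 = -12566 J.
W_total = 10331 − 12566 = -2235 J.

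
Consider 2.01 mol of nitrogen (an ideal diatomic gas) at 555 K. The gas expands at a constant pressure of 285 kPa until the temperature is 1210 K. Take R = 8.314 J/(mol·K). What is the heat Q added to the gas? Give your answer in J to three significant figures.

Isobaric: W = nRΔT = (2.01)(8.314)(655) = 10946 J.
ΔU = nCᵥΔT with Cᵥ = 5R/2: ΔU = (2.01)(20.79)(655) = 27364 J.
Q = ΔU + W = 27364 + 10946 = 38310 J.

Q ≈ 38300 J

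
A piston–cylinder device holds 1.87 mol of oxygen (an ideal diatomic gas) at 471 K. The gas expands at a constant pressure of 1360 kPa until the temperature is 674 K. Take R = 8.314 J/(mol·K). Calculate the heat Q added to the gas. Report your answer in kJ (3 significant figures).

Isobaric: W = nRΔT = (1.87)(8.314)(203) = 3156 J.
ΔU = nCᵥΔT with Cᵥ = 5R/2: ΔU = (1.87)(20.79)(203) = 7890 J.
Q = ΔU + W = 7890 + 3156 = 11046 J.

Q ≈ 11.0 kJ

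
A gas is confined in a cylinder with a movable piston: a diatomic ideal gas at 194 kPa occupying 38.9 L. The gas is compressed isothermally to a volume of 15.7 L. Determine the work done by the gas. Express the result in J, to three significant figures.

W ≈ -6850 J

Isothermal: W = nRT ln(V₂/V₁) = P₁V₁ ln(V₂/V₁).
P₁V₁ = (194 kPa)(38.9 L) = 7547 J.
W = 7547 × ln(15.7/38.9) = 7547 × -0.9073
W_by_gas = -6847 J.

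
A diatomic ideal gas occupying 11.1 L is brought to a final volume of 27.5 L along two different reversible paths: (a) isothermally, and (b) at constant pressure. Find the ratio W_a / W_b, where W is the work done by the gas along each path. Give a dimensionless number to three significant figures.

W_a / W_b ≈ 0.614

Path (a) isothermal: W = P₁V₁ ln(V₂/V₁) → W_a/(P₁V₁) = 0.9072.
Path (b) isobaric: W = P₁(V₂ − V₁) → W_b/(P₁V₁) = 1.477.
W_a / W_b = 0.9072 / 1.477 = 0.614.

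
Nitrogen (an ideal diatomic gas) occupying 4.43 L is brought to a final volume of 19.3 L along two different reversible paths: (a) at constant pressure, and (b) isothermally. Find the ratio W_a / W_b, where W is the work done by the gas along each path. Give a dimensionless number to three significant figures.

W_a / W_b ≈ 2.28

Path (a) isobaric: W = P₁(V₂ − V₁) → W_a/(P₁V₁) = 3.357.
Path (b) isothermal: W = P₁V₁ ln(V₂/V₁) → W_b/(P₁V₁) = 1.472.
W_a / W_b = 3.357 / 1.472 = 2.281.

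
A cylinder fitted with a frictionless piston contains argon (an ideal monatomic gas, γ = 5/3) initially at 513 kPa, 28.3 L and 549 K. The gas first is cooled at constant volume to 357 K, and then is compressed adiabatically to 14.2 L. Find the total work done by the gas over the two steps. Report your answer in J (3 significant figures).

Step 1 (isochoric): W = 0 (constant volume).
After step 1: P = 333.6 kPa (V unchanged).
Step 2 (adiabatic): W = (P₁V₁ − P₂V₂)/(γ−1) = (9441 − 14951)/0.667 = -8265 J.
W_total = 0 − 8265 = -8265 J.

W_total ≈ -8270 J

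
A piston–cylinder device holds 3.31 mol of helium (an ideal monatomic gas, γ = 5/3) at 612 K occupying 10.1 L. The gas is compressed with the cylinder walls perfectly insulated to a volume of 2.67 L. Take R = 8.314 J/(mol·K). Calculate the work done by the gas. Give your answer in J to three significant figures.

W ≈ -36100 J

Adiabatic: TV^(γ−1) = const with γ = 5/3.
T₂ = T₁ (V₁/V₂)^(γ−1) = 612 × (10.1/2.67)^0.667 = 612 × 2.428 = 1486 K.
W_by = nCᵥ(T₁ − T₂) = (3.31)(12.47)(612 − 1486) = -36069 J.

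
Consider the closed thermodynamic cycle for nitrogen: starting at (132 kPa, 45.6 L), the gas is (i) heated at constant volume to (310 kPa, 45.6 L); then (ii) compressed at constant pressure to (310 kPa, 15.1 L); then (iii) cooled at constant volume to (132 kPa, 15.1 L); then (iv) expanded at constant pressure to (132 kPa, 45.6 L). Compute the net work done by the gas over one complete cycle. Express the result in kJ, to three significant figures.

Constant-volume legs do no work.
W(ii) = (310)(15.1 − 45.6) = -9455 J; W(iv) = (132)(45.6 − 15.1) = 4026 J.
W_net = -9455 + 4026 = -5429 J (the counter-clockwise enclosed area).

W_net ≈ -5.43 kJ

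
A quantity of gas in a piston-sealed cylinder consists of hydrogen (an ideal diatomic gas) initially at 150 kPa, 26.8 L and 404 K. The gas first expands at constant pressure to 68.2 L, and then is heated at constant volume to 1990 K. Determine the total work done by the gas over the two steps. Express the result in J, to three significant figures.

Step 1 (isobaric): W = PΔV = (150 kPa)(68.2 − 26.8 L) = 6210 J.
Step 2 (isochoric): W = 0 (constant volume).
W_total = 6210 + 0 = 6210 J.

W_total ≈ 6210 J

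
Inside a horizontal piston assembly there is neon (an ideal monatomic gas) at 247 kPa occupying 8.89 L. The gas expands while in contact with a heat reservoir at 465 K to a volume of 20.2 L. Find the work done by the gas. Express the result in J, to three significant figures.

Isothermal: W = nRT ln(V₂/V₁) = P₁V₁ ln(V₂/V₁).
P₁V₁ = (247 kPa)(8.89 L) = 2196 J.
W = 2196 × ln(20.2/8.89) = 2196 × 0.8208
W_by_gas = 1802 J.

W ≈ 1800 J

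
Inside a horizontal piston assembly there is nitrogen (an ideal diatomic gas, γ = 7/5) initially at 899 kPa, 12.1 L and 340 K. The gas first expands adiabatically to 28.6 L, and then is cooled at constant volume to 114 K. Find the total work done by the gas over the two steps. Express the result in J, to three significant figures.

W_total ≈ 7920 J

Step 1 (adiabatic): W = (P₁V₁ − P₂V₂)/(γ−1) = (10878 − 7711)/0.4 = 7917 J.
Step 2 (isochoric): W = 0 (constant volume).
W_total = 7917 + 0 = 7917 J.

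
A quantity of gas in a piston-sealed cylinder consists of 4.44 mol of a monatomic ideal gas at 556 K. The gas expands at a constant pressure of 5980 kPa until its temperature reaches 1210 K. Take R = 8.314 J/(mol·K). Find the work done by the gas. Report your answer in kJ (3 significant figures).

Isobaric: W = P ΔV = nR ΔT.
W = (4.44)(8.314)(1210 − 556) = 24142 J.

W ≈ 24.1 kJ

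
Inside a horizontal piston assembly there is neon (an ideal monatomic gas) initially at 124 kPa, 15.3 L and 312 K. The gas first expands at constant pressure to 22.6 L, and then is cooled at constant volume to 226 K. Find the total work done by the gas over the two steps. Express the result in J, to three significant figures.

Step 1 (isobaric): W = PΔV = (124 kPa)(22.6 − 15.3 L) = 905.2 J.
Step 2 (isochoric): W = 0 (constant volume).
W_total = 905.2 + 0 = 905.2 J.

W_total ≈ 905 J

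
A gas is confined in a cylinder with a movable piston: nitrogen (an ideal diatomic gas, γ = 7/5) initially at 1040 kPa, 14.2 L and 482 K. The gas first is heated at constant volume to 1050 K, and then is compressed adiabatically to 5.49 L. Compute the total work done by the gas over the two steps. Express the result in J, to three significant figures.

W_total ≈ -37200 J

Step 1 (isochoric): W = 0 (constant volume).
After step 1: P = 2266 kPa (V unchanged).
Step 2 (adiabatic): W = (P₁V₁ − P₂V₂)/(γ−1) = (32171 − 47049)/0.4 = -37195 J.
W_total = 0 − 37195 = -37195 J.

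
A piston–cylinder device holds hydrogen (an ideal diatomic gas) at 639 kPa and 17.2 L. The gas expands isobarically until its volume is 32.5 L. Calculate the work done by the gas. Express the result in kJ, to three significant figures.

W ≈ 9.78 kJ

Isobaric: W = P ΔV.
W = (639 kPa)(32.5 − 17.2 L) = (639)(15.3) = 9777 J.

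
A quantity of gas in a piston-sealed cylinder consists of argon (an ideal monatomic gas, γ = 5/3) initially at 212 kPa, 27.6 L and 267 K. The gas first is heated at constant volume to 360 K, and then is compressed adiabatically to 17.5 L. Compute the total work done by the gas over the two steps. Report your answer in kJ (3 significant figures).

Step 1 (isochoric): W = 0 (constant volume).
After step 1: P = 285.8 kPa (V unchanged).
Step 2 (adiabatic): W = (P₁V₁ − P₂V₂)/(γ−1) = (7889 − 10689)/0.667 = -4200 J.
W_total = 0 − 4200 = -4200 J.

W_total ≈ -4.20 kJ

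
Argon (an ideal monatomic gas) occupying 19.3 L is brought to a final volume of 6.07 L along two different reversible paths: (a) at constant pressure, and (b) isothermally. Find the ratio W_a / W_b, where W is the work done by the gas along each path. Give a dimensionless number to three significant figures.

Path (a) isobaric: W = P₁(V₂ − V₁) → W_a/(P₁V₁) = -0.6855.
Path (b) isothermal: W = P₁V₁ ln(V₂/V₁) → W_b/(P₁V₁) = -1.157.
W_a / W_b = -0.6855 / -1.157 = 0.5926.

W_a / W_b ≈ 0.593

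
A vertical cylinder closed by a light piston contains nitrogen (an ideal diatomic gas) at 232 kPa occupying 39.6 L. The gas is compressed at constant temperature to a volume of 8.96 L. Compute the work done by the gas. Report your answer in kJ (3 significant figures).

W ≈ -13.7 kJ

Isothermal: W = nRT ln(V₂/V₁) = P₁V₁ ln(V₂/V₁).
P₁V₁ = (232 kPa)(39.6 L) = 9187 J.
W = 9187 × ln(8.96/39.6) = 9187 × -1.486
W_by_gas = -13653 J.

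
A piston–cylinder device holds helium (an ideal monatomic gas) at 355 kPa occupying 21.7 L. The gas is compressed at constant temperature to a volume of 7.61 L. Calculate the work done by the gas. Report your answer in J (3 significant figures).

Isothermal: W = nRT ln(V₂/V₁) = P₁V₁ ln(V₂/V₁).
P₁V₁ = (355 kPa)(21.7 L) = 7704 J.
W = 7704 × ln(7.61/21.7) = 7704 × -1.048
W_by_gas = -8072 J.

W ≈ -8070 J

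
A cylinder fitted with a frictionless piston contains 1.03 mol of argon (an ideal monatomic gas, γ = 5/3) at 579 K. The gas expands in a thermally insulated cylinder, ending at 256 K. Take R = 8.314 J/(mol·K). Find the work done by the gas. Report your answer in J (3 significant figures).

Adiabatic ⇒ Q = 0, so W_by = −ΔU = nCᵥ(T₁ − T₂).
Cᵥ = 3R/2 = 12.47 J/(mol·K).
W = (1.03)(12.47)(579 − 256) = 4149 J.

W ≈ 4150 J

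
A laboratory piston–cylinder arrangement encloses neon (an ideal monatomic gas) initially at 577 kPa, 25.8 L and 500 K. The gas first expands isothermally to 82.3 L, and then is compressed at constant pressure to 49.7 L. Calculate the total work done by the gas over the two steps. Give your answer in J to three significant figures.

Step 1 (isothermal): W = P₁V₁ ln(V₂/V₁) = (14887) ln(82.3/25.8) = 17268 J.
After step 1: P = 180.9 kPa, V = 82.3 L, T = 500 K.
Step 2 (isobaric): W = PΔV = (180.9 kPa)(49.7 − 82.3 L) = -5897 J.
W_total = 17268 − 5897 = 11372 J.

W_total ≈ 11400 J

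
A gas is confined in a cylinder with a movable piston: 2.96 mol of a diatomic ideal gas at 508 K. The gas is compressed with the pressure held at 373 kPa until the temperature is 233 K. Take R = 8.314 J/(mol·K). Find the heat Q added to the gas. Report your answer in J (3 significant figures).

Isobaric: W = nRΔT = (2.96)(8.314)(-275) = -6768 J.
ΔU = nCᵥΔT with Cᵥ = 5R/2: ΔU = (2.96)(20.79)(-275) = -16919 J.
Q = ΔU + W = -16919 − 6768 = -23687 J.

Q ≈ -23700 J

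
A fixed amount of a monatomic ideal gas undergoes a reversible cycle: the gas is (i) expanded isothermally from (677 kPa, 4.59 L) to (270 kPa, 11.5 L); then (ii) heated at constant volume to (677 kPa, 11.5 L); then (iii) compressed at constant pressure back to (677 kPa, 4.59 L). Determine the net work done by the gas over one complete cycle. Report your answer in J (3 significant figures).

Leg (i): W = PᵢVᵢ ln(V_f/Vᵢ) = (3107) ln(11.5/4.59) = 2854 J.
Leg (ii): W = 0.
Leg (iii): W = PΔV = (677)(4.59 − 11.5) = -4678 J.
W_net = 2854 − 4678 = -1824 J.

W_net ≈ -1820 J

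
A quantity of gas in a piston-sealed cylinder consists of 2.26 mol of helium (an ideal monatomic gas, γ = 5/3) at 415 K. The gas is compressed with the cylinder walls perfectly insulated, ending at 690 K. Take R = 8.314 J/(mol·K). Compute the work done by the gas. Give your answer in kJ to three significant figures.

Adiabatic ⇒ Q = 0, so W_by = −ΔU = nCᵥ(T₁ − T₂).
Cᵥ = 3R/2 = 12.47 J/(mol·K).
W = (2.26)(12.47)(415 − 690) = -7751 J.

W ≈ -7.75 kJ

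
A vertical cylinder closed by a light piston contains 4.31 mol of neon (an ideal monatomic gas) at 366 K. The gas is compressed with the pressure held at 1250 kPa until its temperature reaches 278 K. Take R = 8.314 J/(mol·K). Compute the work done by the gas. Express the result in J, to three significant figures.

Isobaric: W = P ΔV = nR ΔT.
W = (4.31)(8.314)(278 − 366) = -3153 J.

W ≈ -3150 J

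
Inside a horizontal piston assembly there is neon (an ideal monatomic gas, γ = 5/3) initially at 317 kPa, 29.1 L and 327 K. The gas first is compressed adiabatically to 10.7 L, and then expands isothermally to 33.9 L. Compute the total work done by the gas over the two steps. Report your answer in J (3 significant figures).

W_total ≈ 7600 J

Step 1 (adiabatic): W = (P₁V₁ − P₂V₂)/(γ−1) = (9225 − 17973)/0.667 = -13123 J.
After step 1: P = 1680 kPa, V = 10.7 L, T = 637.1 K.
Step 2 (isothermal): W = P₁V₁ ln(V₂/V₁) = (17973) ln(33.9/10.7) = 20726 J.
W_total = -13123 + 20726 = 7603 J.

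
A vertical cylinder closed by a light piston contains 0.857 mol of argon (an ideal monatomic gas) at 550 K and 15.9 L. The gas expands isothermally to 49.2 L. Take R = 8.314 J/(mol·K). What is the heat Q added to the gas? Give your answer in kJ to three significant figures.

Isothermal ⇒ ΔU = 0, so Q = W = nRT ln(V₂/V₁).
Q = (0.857)(8.314)(550) ln(49.2/15.9) = 3919 × 1.13 = 4427 J.

Q ≈ 4.43 kJ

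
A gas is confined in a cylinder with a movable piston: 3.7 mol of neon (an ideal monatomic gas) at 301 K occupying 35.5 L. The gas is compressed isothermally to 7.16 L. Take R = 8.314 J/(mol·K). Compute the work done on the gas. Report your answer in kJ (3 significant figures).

W ≈ 14.8 kJ

Isothermal: W = nRT ln(V₂/V₁).
W = (3.7)(8.314)(301) × ln(7.16/35.5)
  = 9259 × -1.601
W_by_gas = -14824 J; work on gas = −W_by = 14824 J.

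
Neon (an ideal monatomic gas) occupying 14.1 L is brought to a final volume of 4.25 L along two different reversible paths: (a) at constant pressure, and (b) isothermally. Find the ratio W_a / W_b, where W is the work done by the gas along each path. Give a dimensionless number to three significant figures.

Path (a) isobaric: W = P₁(V₂ − V₁) → W_a/(P₁V₁) = -0.6986.
Path (b) isothermal: W = P₁V₁ ln(V₂/V₁) → W_b/(P₁V₁) = -1.199.
W_a / W_b = -0.6986 / -1.199 = 0.5825.

W_a / W_b ≈ 0.583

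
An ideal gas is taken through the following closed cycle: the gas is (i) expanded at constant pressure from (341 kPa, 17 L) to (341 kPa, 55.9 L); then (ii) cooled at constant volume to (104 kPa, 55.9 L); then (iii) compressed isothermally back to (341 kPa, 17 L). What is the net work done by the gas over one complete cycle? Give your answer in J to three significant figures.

Leg (i): W = PΔV = (341)(55.9 − 17) = 13265 J.
Leg (ii): W = 0.
Leg (iii): W = PᵢVᵢ ln(V_f/Vᵢ) = (5814) ln(17/55.9) = -6920 J.
W_net = 13265 − 6920 = 6345 J.

W_net ≈ 6340 J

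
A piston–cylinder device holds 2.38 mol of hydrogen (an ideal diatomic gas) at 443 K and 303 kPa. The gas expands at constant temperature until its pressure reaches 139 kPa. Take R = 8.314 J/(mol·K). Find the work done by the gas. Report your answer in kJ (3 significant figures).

W ≈ 6.83 kJ

Isothermal process: W = nRT ln(V₂/V₁) = nRT ln(P₁/P₂).
W = (2.38)(8.314)(443) × ln(303/139)
  = 8766 × ln(2.18) = 8766 × 0.7793
W_by_gas = 6831 J.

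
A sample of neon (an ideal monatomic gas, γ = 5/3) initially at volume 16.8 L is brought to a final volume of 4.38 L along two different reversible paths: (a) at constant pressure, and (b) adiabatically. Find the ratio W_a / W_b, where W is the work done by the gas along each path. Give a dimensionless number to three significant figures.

W_a / W_b ≈ 0.340

Path (a) isobaric: W = P₁(V₂ − V₁) → W_a/(P₁V₁) = -0.7393.
Path (b) adiabatic: W = P₁V₁(1 − (V₁/V₂)^(γ−1))/(γ−1) → W_b/(P₁V₁) = -2.175.
W_a / W_b = -0.7393 / -2.175 = 0.3398.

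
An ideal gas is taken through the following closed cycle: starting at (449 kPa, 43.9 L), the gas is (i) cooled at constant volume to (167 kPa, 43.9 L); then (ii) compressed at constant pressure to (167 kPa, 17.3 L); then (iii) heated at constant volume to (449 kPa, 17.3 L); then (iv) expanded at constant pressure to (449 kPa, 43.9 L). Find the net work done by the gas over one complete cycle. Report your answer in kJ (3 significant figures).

W_net ≈ 7.50 kJ

Constant-volume legs do no work.
W(ii) = (167)(17.3 − 43.9) = -4442 J; W(iv) = (449)(43.9 − 17.3) = 11943 J.
W_net = -4442 + 11943 = 7501 J (the clockwise enclosed area).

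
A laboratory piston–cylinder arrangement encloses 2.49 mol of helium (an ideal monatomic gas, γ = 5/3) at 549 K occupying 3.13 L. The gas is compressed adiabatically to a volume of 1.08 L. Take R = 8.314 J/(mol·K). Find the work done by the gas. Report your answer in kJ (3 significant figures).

W ≈ -17.6 kJ

Adiabatic: TV^(γ−1) = const with γ = 5/3.
T₂ = T₁ (V₁/V₂)^(γ−1) = 549 × (3.13/1.08)^0.667 = 549 × 2.033 = 1116 K.
W_by = nCᵥ(T₁ − T₂) = (2.49)(12.47)(549 − 1116) = -17606 J.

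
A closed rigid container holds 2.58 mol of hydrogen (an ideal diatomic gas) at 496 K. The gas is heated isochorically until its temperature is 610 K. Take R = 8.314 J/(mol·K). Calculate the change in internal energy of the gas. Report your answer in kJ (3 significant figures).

ΔU ≈ 6.11 kJ

Constant volume ⇒ W = 0, so Q = ΔU = nCᵥΔT with Cᵥ = 5R/2 = 20.79 J/(mol·K).
ΔU = (2.58)(20.79)(610 − 496) = 6113 J.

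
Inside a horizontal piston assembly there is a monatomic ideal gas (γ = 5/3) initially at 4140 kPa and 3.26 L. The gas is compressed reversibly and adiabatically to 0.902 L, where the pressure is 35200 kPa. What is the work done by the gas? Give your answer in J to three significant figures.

W ≈ -27400 J

Adiabatic: W = (P₁V₁ − P₂V₂)/(γ − 1) with γ = 5/3.
P₁V₁ = 13496 J, P₂V₂ = 31750 J.
W = (13496 − 31750) / 0.6667 = -27381 J.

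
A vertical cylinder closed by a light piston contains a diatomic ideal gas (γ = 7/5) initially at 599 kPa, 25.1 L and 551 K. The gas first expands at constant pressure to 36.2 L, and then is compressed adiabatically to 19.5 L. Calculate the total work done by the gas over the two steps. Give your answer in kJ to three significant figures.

W_total ≈ -8.57 kJ

Step 1 (isobaric): W = PΔV = (599 kPa)(36.2 − 25.1 L) = 6649 J.
After step 1: P = 599 kPa, V = 36.2 L, T = 794.7 K.
Step 2 (adiabatic): W = (P₁V₁ − P₂V₂)/(γ−1) = (21684 − 27772)/0.4 = -15220 J.
W_total = 6649 − 15220 = -8571 J.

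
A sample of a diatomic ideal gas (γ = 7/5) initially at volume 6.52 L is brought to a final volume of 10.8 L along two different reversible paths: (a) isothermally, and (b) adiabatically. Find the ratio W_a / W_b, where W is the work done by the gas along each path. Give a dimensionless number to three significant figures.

W_a / W_b ≈ 1.10

Path (a) isothermal: W = P₁V₁ ln(V₂/V₁) → W_a/(P₁V₁) = 0.5047.
Path (b) adiabatic: W = P₁V₁(1 − (V₁/V₂)^(γ−1))/(γ−1) → W_b/(P₁V₁) = 0.457.
W_a / W_b = 0.5047 / 0.457 = 1.104.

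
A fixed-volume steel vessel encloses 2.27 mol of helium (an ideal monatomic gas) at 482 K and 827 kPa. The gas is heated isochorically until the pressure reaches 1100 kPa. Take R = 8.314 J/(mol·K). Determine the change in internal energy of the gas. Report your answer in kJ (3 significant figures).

Constant volume ⇒ W = 0, so Q = ΔU = nCᵥΔT with Cᵥ = 3R/2 = 12.47 J/(mol·K).
At constant V, T₂/T₁ = P₂/P₁ ⇒ ΔT = T₁(P₂/P₁ − 1) = 482·(1100/827 − 1) = 159.1 K.
ΔU = (2.27)(12.47)(159.1) = 4504 J.

ΔU ≈ 4.50 kJ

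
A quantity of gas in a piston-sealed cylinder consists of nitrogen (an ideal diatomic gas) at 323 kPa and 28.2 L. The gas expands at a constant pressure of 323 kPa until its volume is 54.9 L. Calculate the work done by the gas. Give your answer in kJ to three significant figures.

W ≈ 8.62 kJ

Isobaric: W = P ΔV.
W = (323 kPa)(54.9 − 28.2 L) = (323)(26.7) = 8624 J.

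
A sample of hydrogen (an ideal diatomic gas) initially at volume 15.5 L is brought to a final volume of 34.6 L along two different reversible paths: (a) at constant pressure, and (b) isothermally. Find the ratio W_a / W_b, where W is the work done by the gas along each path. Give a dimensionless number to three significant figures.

W_a / W_b ≈ 1.53

Path (a) isobaric: W = P₁(V₂ − V₁) → W_a/(P₁V₁) = 1.232.
Path (b) isothermal: W = P₁V₁ ln(V₂/V₁) → W_b/(P₁V₁) = 0.803.
W_a / W_b = 1.232 / 0.803 = 1.535.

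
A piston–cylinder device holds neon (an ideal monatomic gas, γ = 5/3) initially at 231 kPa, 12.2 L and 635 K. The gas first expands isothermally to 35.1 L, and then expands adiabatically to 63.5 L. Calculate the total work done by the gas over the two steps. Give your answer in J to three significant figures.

W_total ≈ 4360 J

Step 1 (isothermal): W = P₁V₁ ln(V₂/V₁) = (2818) ln(35.1/12.2) = 2978 J.
After step 1: P = 80.29 kPa, V = 35.1 L, T = 635 K.
Step 2 (adiabatic): W = (P₁V₁ − P₂V₂)/(γ−1) = (2818 − 1898)/0.667 = 1380 J.
W_total = 2978 + 1380 = 4358 J.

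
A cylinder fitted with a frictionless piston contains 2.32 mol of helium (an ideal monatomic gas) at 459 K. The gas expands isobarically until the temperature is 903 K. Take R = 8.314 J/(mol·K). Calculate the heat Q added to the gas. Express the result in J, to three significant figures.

Isobaric: W = nRΔT = (2.32)(8.314)(444) = 8564 J.
ΔU = nCᵥΔT with Cᵥ = 3R/2: ΔU = (2.32)(12.47)(444) = 12846 J.
Q = ΔU + W = 12846 + 8564 = 21410 J.

Q ≈ 21400 J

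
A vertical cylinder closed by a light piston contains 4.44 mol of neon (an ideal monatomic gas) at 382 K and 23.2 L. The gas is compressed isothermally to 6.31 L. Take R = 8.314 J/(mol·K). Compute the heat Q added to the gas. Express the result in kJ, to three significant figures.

Q ≈ -18.4 kJ

Isothermal ⇒ ΔU = 0, so Q = W = nRT ln(V₂/V₁).
Q = (4.44)(8.314)(382) ln(6.31/23.2) = 14101 × -1.302 = -18360 J.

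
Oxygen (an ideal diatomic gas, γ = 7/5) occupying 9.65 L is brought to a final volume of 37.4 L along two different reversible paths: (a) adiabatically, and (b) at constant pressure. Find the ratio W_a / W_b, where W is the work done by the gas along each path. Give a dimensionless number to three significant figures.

W_a / W_b ≈ 0.364

Path (a) adiabatic: W = P₁V₁(1 − (V₁/V₂)^(γ−1))/(γ−1) → W_a/(P₁V₁) = 1.046.
Path (b) isobaric: W = P₁(V₂ − V₁) → W_b/(P₁V₁) = 2.876.
W_a / W_b = 1.046 / 2.876 = 0.3637.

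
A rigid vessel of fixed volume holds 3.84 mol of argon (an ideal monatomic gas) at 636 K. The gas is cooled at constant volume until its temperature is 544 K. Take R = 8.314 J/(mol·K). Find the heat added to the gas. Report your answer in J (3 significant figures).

Q ≈ -4410 J

Constant volume ⇒ W = 0, so Q = ΔU = nCᵥΔT with Cᵥ = 3R/2 = 12.47 J/(mol·K).
ΔU = (3.84)(12.47)(544 − 636) = -4406 J.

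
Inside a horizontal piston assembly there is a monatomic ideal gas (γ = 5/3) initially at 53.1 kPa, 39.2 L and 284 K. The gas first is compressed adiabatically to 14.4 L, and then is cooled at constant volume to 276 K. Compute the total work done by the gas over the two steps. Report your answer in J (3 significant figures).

W_total ≈ -2960 J

Step 1 (adiabatic): W = (P₁V₁ − P₂V₂)/(γ−1) = (2082 − 4058)/0.667 = -2965 J.
Step 2 (isochoric): W = 0 (constant volume).
W_total = -2965 + 0 = -2965 J.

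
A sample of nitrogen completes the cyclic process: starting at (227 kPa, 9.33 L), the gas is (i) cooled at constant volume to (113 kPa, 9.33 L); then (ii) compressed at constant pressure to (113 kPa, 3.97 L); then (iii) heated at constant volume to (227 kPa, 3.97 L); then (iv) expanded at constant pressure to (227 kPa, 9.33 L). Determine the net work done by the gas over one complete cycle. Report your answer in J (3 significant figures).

Constant-volume legs do no work.
W(ii) = (113)(3.97 − 9.33) = -605.7 J; W(iv) = (227)(9.33 − 3.97) = 1217 J.
W_net = -605.7 + 1217 = 611 J (the clockwise enclosed area).

W_net ≈ 611 J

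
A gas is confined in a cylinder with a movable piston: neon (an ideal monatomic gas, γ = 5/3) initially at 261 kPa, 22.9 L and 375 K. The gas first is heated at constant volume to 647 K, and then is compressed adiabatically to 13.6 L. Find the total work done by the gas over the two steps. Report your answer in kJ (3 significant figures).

W_total ≈ -6.42 kJ

Step 1 (isochoric): W = 0 (constant volume).
After step 1: P = 450.3 kPa (V unchanged).
Step 2 (adiabatic): W = (P₁V₁ − P₂V₂)/(γ−1) = (10312 − 14595)/0.667 = -6425 J.
W_total = 0 − 6425 = -6425 J.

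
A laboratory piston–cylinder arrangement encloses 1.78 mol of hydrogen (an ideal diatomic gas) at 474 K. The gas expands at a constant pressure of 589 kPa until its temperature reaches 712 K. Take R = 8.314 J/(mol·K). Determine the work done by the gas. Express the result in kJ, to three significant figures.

Isobaric: W = P ΔV = nR ΔT.
W = (1.78)(8.314)(712 − 474) = 3522 J.

W ≈ 3.52 kJ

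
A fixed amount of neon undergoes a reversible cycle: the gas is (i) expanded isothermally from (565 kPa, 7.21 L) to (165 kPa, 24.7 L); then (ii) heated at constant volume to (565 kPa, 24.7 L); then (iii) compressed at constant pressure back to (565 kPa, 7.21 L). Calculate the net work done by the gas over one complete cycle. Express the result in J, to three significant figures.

W_net ≈ -4870 J

Leg (i): W = PᵢVᵢ ln(V_f/Vᵢ) = (4074) ln(24.7/7.21) = 5016 J.
Leg (ii): W = 0.
Leg (iii): W = PΔV = (565)(7.21 − 24.7) = -9882 J.
W_net = 5016 − 9882 = -4866 J.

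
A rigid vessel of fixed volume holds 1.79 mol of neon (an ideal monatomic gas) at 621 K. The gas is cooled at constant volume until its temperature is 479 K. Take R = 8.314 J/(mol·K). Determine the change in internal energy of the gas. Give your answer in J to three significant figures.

ΔU ≈ -3170 J

Constant volume ⇒ W = 0, so Q = ΔU = nCᵥΔT with Cᵥ = 3R/2 = 12.47 J/(mol·K).
ΔU = (1.79)(12.47)(479 − 621) = -3170 J.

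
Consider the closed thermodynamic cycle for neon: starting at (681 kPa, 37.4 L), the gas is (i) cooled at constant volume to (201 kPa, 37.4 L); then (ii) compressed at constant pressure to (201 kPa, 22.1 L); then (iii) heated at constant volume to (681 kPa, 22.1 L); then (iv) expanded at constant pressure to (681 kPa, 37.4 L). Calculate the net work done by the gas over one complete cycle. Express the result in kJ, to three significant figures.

Constant-volume legs do no work.
W(ii) = (201)(22.1 − 37.4) = -3075 J; W(iv) = (681)(37.4 − 22.1) = 10419 J.
W_net = -3075 + 10419 = 7344 J (the clockwise enclosed area).

W_net ≈ 7.34 kJ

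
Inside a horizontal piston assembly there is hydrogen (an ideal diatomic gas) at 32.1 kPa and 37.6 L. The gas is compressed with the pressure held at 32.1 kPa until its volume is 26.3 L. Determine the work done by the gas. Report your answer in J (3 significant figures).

W ≈ -363 J

Isobaric: W = P ΔV.
W = (32.1 kPa)(26.3 − 37.6 L) = (32.1)(-11.3) = -362.7 J.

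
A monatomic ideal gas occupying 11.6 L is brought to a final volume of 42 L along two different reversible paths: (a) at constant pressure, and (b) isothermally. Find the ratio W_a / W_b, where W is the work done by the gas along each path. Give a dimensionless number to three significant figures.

Path (a) isobaric: W = P₁(V₂ − V₁) → W_a/(P₁V₁) = 2.621.
Path (b) isothermal: W = P₁V₁ ln(V₂/V₁) → W_b/(P₁V₁) = 1.287.
W_a / W_b = 2.621 / 1.287 = 2.037.

W_a / W_b ≈ 2.04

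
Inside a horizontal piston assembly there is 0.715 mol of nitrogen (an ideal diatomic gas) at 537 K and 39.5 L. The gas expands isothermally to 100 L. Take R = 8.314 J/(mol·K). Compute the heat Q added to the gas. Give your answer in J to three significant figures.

Q ≈ 2970 J

Isothermal ⇒ ΔU = 0, so Q = W = nRT ln(V₂/V₁).
Q = (0.715)(8.314)(537) ln(100/39.5) = 3192 × 0.9289 = 2965 J.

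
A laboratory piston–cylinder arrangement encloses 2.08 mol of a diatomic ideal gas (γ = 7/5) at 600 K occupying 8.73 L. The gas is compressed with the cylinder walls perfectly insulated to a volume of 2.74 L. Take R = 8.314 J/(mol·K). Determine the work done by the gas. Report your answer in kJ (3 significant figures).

W ≈ -15.3 kJ

Adiabatic: TV^(γ−1) = const with γ = 7/5.
T₂ = T₁ (V₁/V₂)^(γ−1) = 600 × (8.73/2.74)^0.4 = 600 × 1.59 = 953.8 K.
W_by = nCᵥ(T₁ − T₂) = (2.08)(20.79)(600 − 953.8) = -15296 J.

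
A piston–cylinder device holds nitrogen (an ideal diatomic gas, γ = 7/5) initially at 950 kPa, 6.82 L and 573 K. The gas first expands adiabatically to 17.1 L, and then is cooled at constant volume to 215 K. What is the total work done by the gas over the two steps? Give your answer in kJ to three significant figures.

Step 1 (adiabatic): W = (P₁V₁ − P₂V₂)/(γ−1) = (6479 − 4486)/0.4 = 4983 J.
Step 2 (isochoric): W = 0 (constant volume).
W_total = 4983 + 0 = 4983 J.

W_total ≈ 4.98 kJ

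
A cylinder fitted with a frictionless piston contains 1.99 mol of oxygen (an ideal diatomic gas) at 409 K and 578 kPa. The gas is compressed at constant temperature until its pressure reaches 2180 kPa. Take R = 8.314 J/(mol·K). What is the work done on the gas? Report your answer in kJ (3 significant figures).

W ≈ 8.98 kJ

Isothermal process: W = nRT ln(V₂/V₁) = nRT ln(P₁/P₂).
W = (1.99)(8.314)(409) × ln(578/2180)
  = 6767 × ln(0.2651) = 6767 × -1.328
W_by_gas = -8983 J; work on gas = −W_by = 8983 J.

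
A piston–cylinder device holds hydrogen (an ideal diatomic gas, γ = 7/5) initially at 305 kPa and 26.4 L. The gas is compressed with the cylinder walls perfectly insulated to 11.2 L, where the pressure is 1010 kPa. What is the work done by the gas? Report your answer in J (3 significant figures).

Adiabatic: W = (P₁V₁ − P₂V₂)/(γ − 1) with γ = 7/5.
P₁V₁ = 8052 J, P₂V₂ = 11312 J.
W = (8052 − 11312) / 0.4 = -8150 J.

W ≈ -8150 J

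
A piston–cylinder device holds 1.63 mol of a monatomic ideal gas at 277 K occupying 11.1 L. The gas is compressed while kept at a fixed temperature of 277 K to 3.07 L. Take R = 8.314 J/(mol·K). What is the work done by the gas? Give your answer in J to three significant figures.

W ≈ -4820 J

Isothermal: W = nRT ln(V₂/V₁).
W = (1.63)(8.314)(277) × ln(3.07/11.1)
  = 3754 × -1.285
W_by_gas = -4825 J.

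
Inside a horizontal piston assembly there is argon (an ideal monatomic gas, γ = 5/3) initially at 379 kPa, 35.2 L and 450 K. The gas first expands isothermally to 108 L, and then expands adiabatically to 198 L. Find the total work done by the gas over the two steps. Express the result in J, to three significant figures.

W_total ≈ 21600 J

Step 1 (isothermal): W = P₁V₁ ln(V₂/V₁) = (13341) ln(108/35.2) = 14956 J.
After step 1: P = 123.5 kPa, V = 108 L, T = 450 K.
Step 2 (adiabatic): W = (P₁V₁ − P₂V₂)/(γ−1) = (13341 − 8906)/0.667 = 6652 J.
W_total = 14956 + 6652 = 21608 J.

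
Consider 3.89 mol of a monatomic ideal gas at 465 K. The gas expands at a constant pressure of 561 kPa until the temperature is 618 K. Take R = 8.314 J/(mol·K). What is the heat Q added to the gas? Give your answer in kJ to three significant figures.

Isobaric: W = nRΔT = (3.89)(8.314)(153) = 4948 J.
ΔU = nCᵥΔT with Cᵥ = 3R/2: ΔU = (3.89)(12.47)(153) = 7422 J.
Q = ΔU + W = 7422 + 4948 = 12371 J.

Q ≈ 12.4 kJ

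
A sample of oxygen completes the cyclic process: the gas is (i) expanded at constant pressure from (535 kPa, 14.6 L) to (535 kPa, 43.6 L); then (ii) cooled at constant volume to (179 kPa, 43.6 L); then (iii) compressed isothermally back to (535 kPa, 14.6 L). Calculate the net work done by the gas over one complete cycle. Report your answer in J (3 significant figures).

W_net ≈ 6980 J

Leg (i): W = PΔV = (535)(43.6 − 14.6) = 15515 J.
Leg (ii): W = 0.
Leg (iii): W = PᵢVᵢ ln(V_f/Vᵢ) = (7804) ln(14.6/43.6) = -8538 J.
W_net = 15515 − 8538 = 6977 J.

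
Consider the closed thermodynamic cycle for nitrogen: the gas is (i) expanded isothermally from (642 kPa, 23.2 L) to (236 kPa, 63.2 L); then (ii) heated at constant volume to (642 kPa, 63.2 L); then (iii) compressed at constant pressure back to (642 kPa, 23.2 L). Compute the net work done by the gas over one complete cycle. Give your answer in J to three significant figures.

Leg (i): W = PᵢVᵢ ln(V_f/Vᵢ) = (14894) ln(63.2/23.2) = 14926 J.
Leg (ii): W = 0.
Leg (iii): W = PΔV = (642)(23.2 − 63.2) = -25680 J.
W_net = 14926 − 25680 = -10754 J.

W_net ≈ -10800 J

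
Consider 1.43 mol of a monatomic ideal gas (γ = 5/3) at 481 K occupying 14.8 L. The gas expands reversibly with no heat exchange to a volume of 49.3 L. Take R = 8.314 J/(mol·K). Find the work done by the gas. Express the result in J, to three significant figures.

W ≈ 4730 J

Adiabatic: TV^(γ−1) = const with γ = 5/3.
T₂ = T₁ (V₁/V₂)^(γ−1) = 481 × (14.8/49.3)^0.667 = 481 × 0.4483 = 215.7 K.
W_by = nCᵥ(T₁ − T₂) = (1.43)(12.47)(481 − 215.7) = 4732 J.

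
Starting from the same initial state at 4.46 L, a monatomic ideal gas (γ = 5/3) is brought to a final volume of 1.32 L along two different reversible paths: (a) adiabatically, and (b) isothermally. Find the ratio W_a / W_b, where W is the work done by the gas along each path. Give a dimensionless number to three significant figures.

Path (a) adiabatic: W = P₁V₁(1 − (V₁/V₂)^(γ−1))/(γ−1) → W_a/(P₁V₁) = -1.878.
Path (b) isothermal: W = P₁V₁ ln(V₂/V₁) → W_b/(P₁V₁) = -1.218.
W_a / W_b = -1.878 / -1.218 = 1.542.

W_a / W_b ≈ 1.54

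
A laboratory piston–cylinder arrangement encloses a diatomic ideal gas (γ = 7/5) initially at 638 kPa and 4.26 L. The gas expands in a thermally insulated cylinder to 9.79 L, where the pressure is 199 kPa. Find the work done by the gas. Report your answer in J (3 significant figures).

W ≈ 1920 J

Adiabatic: W = (P₁V₁ − P₂V₂)/(γ − 1) with γ = 7/5.
P₁V₁ = 2718 J, P₂V₂ = 1948 J.
W = (2718 − 1948) / 0.4 = 1924 J.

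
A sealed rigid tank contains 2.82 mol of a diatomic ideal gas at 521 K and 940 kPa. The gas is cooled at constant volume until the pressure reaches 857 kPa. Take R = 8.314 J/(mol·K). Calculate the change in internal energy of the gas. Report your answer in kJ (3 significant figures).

Constant volume ⇒ W = 0, so Q = ΔU = nCᵥΔT with Cᵥ = 5R/2 = 20.79 J/(mol·K).
At constant V, T₂/T₁ = P₂/P₁ ⇒ ΔT = T₁(P₂/P₁ − 1) = 521·(857/940 − 1) = -46 K.
ΔU = (2.82)(20.79)(-46) = -2696 J.

ΔU ≈ -2.70 kJ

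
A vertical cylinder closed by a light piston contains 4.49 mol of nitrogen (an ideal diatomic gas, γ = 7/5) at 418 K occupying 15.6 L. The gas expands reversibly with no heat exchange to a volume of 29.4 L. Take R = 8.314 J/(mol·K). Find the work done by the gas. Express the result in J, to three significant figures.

Adiabatic: TV^(γ−1) = const with γ = 7/5.
T₂ = T₁ (V₁/V₂)^(γ−1) = 418 × (15.6/29.4)^0.4 = 418 × 0.7761 = 324.4 K.
W_by = nCᵥ(T₁ − T₂) = (4.49)(20.79)(418 − 324.4) = 8735 J.

W ≈ 8730 J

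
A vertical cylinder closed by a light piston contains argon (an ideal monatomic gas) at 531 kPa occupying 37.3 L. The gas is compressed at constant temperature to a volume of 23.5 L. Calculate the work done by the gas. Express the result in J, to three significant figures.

W ≈ -9150 J

Isothermal: W = nRT ln(V₂/V₁) = P₁V₁ ln(V₂/V₁).
P₁V₁ = (531 kPa)(37.3 L) = 19806 J.
W = 19806 × ln(23.5/37.3) = 19806 × -0.462
W_by_gas = -9150 J.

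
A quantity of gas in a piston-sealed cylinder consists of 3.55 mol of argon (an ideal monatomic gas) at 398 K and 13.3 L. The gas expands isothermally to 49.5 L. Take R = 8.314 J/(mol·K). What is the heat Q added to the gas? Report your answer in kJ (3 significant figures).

Isothermal ⇒ ΔU = 0, so Q = W = nRT ln(V₂/V₁).
Q = (3.55)(8.314)(398) ln(49.5/13.3) = 11747 × 1.314 = 15438 J.

Q ≈ 15.4 kJ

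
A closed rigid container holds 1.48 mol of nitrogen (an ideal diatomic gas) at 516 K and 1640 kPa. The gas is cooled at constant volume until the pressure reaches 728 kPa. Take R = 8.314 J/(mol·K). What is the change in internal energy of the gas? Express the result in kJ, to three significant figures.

Constant volume ⇒ W = 0, so Q = ΔU = nCᵥΔT with Cᵥ = 5R/2 = 20.79 J/(mol·K).
At constant V, T₂/T₁ = P₂/P₁ ⇒ ΔT = T₁(P₂/P₁ − 1) = 516·(728/1640 − 1) = -286.9 K.
ΔU = (1.48)(20.79)(-286.9) = -8827 J.

ΔU ≈ -8.83 kJ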